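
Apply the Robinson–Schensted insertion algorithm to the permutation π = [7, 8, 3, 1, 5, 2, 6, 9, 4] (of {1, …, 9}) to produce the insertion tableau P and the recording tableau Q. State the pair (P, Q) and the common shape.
P = [1, 2, 4, 9] / [3, 5, 6] / [7, 8];  Q = [1, 2, 7, 8] / [3, 5, 9] / [4, 6];  common shape = (4, 3, 2)

Row-insert the values π_1, π_2, … into P one at a time, bumping the leftmost entry strictly greater than the inserted value down to the next row. The recording tableau Q records, in position (i, j), the step at which that cell was added to P.
  Insert 7 (step 1): P = [7];  Q = [1]
  Insert 8 (step 2): P = [7, 8];  Q = [1, 2]
  Insert 3 (step 3): P = [3, 8] / [7];  Q = [1, 2] / [3]
  Insert 1 (step 4): P = [1, 8] / [3] / [7];  Q = [1, 2] / [3] / [4]
  Insert 5 (step 5): P = [1, 5] / [3, 8] / [7];  Q = [1, 2] / [3, 5] / [4]
  Insert 2 (step 6): P = [1, 2] / [3, 5] / [7, 8];  Q = [1, 2] / [3, 5] / [4, 6]
  Insert 6 (step 7): P = [1, 2, 6] / [3, 5] / [7, 8];  Q = [1, 2, 7] / [3, 5] / [4, 6]
  Insert 9 (step 8): P = [1, 2, 6, 9] / [3, 5] / [7, 8];  Q = [1, 2, 7, 8] / [3, 5] / [4, 6]
  Insert 4 (step 9): P = [1, 2, 4, 9] / [3, 5, 6] / [7, 8];  Q = [1, 2, 7, 8] / [3, 5, 9] / [4, 6]
Final shape: (4, 3, 2).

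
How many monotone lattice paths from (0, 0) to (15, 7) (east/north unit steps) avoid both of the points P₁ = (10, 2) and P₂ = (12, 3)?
Number of paths = 144917

Inclusion–exclusion. Total paths: C(22, 15) = 170544. Through P₁: C(12, 10)·C(10, 5) = 16632. Through P₂: C(15, 12)·C(7, 3) = 15925. Since P₁ is strictly southwest of P₂, a monotone path through both must visit P₁ then P₂; paths through both = C(12, 10)·C(3, 2)·C(7, 3) = 6930. Avoid both = 170544 − 16632 − 15925 + 6930 = 144917.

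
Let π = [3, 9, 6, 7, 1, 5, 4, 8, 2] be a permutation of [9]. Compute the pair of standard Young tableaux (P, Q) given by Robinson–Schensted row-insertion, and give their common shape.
P = [1, 2, 7, 8] / [3, 4] / [5] / [6] / [9];  Q = [1, 2, 4, 8] / [3, 6] / [5] / [7] / [9];  common shape = (4, 2, 1, 1, 1)

Row-insert the values π_1, π_2, … into P one at a time, bumping the leftmost entry strictly greater than the inserted value down to the next row. The recording tableau Q records, in position (i, j), the step at which that cell was added to P.
  Insert 3 (step 1): P = [3];  Q = [1]
  Insert 9 (step 2): P = [3, 9];  Q = [1, 2]
  Insert 6 (step 3): P = [3, 6] / [9];  Q = [1, 2] / [3]
  Insert 7 (step 4): P = [3, 6, 7] / [9];  Q = [1, 2, 4] / [3]
  Insert 1 (step 5): P = [1, 6, 7] / [3] / [9];  Q = [1, 2, 4] / [3] / [5]
  Insert 5 (step 6): P = [1, 5, 7] / [3, 6] / [9];  Q = [1, 2, 4] / [3, 6] / [5]
  Insert 4 (step 7): P = [1, 4, 7] / [3, 5] / [6] / [9];  Q = [1, 2, 4] / [3, 6] / [5] / [7]
  Insert 8 (step 8): P = [1, 4, 7, 8] / [3, 5] / [6] / [9];  Q = [1, 2, 4, 8] / [3, 6] / [5] / [7]
  Insert 2 (step 9): P = [1, 2, 7, 8] / [3, 4] / [5] / [6] / [9];  Q = [1, 2, 4, 8] / [3, 6] / [5] / [7] / [9]
Final shape: (4, 2, 1, 1, 1).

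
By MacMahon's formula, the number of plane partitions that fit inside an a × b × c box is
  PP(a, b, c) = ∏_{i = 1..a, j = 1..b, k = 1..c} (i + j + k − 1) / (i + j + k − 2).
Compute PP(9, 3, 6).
PP(9, 3, 6) = 2530768240

Evaluate the triple product over i = 1..9, j = 1..3, k = 1..6. The factors are (2/1) · (3/2) · (4/3) · (5/4) · (6/5) · (7/6) · (3/2) · (4/3) · … (162 factors total). The numerators and denominators telescope so the product is an integer; carrying out the multiplication exactly gives PP(9, 3, 6) = 2530768240.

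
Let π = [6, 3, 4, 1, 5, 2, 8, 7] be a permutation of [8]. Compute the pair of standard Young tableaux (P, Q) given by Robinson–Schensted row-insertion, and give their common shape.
P = [1, 2, 5, 7] / [3, 4, 8] / [6];  Q = [1, 3, 5, 7] / [2, 6, 8] / [4];  common shape = (4, 3, 1)

Row-insert the values π_1, π_2, … into P one at a time, bumping the leftmost entry strictly greater than the inserted value down to the next row. The recording tableau Q records, in position (i, j), the step at which that cell was added to P.
  Insert 6 (step 1): P = [6];  Q = [1]
  Insert 3 (step 2): P = [3] / [6];  Q = [1] / [2]
  Insert 4 (step 3): P = [3, 4] / [6];  Q = [1, 3] / [2]
  Insert 1 (step 4): P = [1, 4] / [3] / [6];  Q = [1, 3] / [2] / [4]
  Insert 5 (step 5): P = [1, 4, 5] / [3] / [6];  Q = [1, 3, 5] / [2] / [4]
  Insert 2 (step 6): P = [1, 2, 5] / [3, 4] / [6];  Q = [1, 3, 5] / [2, 6] / [4]
  Insert 8 (step 7): P = [1, 2, 5, 8] / [3, 4] / [6];  Q = [1, 3, 5, 7] / [2, 6] / [4]
  Insert 7 (step 8): P = [1, 2, 5, 7] / [3, 4, 8] / [6];  Q = [1, 3, 5, 7] / [2, 6, 8] / [4]
Final shape: (4, 3, 1).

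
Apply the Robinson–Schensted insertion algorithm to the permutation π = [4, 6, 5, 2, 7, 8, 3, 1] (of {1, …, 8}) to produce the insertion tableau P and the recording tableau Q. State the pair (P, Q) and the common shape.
P = [1, 3, 7, 8] / [2, 5] / [4] / [6];  Q = [1, 2, 5, 6] / [3, 7] / [4] / [8];  common shape = (4, 2, 1, 1)

Row-insert the values π_1, π_2, … into P one at a time, bumping the leftmost entry strictly greater than the inserted value down to the next row. The recording tableau Q records, in position (i, j), the step at which that cell was added to P.
  Insert 4 (step 1): P = [4];  Q = [1]
  Insert 6 (step 2): P = [4, 6];  Q = [1, 2]
  Insert 5 (step 3): P = [4, 5] / [6];  Q = [1, 2] / [3]
  Insert 2 (step 4): P = [2, 5] / [4] / [6];  Q = [1, 2] / [3] / [4]
  Insert 7 (step 5): P = [2, 5, 7] / [4] / [6];  Q = [1, 2, 5] / [3] / [4]
  Insert 8 (step 6): P = [2, 5, 7, 8] / [4] / [6];  Q = [1, 2, 5, 6] / [3] / [4]
  Insert 3 (step 7): P = [2, 3, 7, 8] / [4, 5] / [6];  Q = [1, 2, 5, 6] / [3, 7] / [4]
  Insert 1 (step 8): P = [1, 3, 7, 8] / [2, 5] / [4] / [6];  Q = [1, 2, 5, 6] / [3, 7] / [4] / [8]
Final shape: (4, 2, 1, 1).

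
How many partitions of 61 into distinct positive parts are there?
q(61) = 12076

A partition into distinct parts is a strictly decreasing sequence summing to n. The recurrence d(n, m) = d(n, m−1) + d(n−m, m−1) (use part m at most once) with q(n) = d(n, n) gives q(61) = 12076. (Euler's theorem: # distinct-part partitions = # odd-part partitions.)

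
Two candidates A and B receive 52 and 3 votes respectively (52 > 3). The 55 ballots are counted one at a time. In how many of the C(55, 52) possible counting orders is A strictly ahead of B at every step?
Strict-lead orderings = 23373

Total orderings of the 55 votes with 52 for A: C(55, 52) = 26235. By the Bertrand ballot formula (Cycle Lemma / reflection principle), the number of orderings in which A is strictly ahead of B throughout is (p − q)/(p + q) · C(p + q, p) = (52 − 3)/(52 + 3) · 26235 = 23373.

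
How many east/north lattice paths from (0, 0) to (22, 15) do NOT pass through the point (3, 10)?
Number of paths = 9352043616

Total paths from (0, 0) to (22, 15): C(37, 22) = 9364199760. Paths through (3, 10): (paths (0, 0) → (3, 10)) × (paths (3, 10) → (22, 15)) = C(13, 3) · C(24, 19) = 286 · 42504 = 12156144. Avoidance count = 9364199760 − 12156144 = 9352043616.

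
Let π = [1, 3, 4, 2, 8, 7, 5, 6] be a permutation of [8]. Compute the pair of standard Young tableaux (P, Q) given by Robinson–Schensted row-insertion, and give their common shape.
P = [1, 2, 4, 5, 6] / [3, 7] / [8];  Q = [1, 2, 3, 5, 8] / [4, 6] / [7];  common shape = (5, 2, 1)

Row-insert the values π_1, π_2, … into P one at a time, bumping the leftmost entry strictly greater than the inserted value down to the next row. The recording tableau Q records, in position (i, j), the step at which that cell was added to P.
  Insert 1 (step 1): P = [1];  Q = [1]
  Insert 3 (step 2): P = [1, 3];  Q = [1, 2]
  Insert 4 (step 3): P = [1, 3, 4];  Q = [1, 2, 3]
  Insert 2 (step 4): P = [1, 2, 4] / [3];  Q = [1, 2, 3] / [4]
  Insert 8 (step 5): P = [1, 2, 4, 8] / [3];  Q = [1, 2, 3, 5] / [4]
  Insert 7 (step 6): P = [1, 2, 4, 7] / [3, 8];  Q = [1, 2, 3, 5] / [4, 6]
  Insert 5 (step 7): P = [1, 2, 4, 5] / [3, 7] / [8];  Q = [1, 2, 3, 5] / [4, 6] / [7]
  Insert 6 (step 8): P = [1, 2, 4, 5, 6] / [3, 7] / [8];  Q = [1, 2, 3, 5, 8] / [4, 6] / [7]
Final shape: (5, 2, 1).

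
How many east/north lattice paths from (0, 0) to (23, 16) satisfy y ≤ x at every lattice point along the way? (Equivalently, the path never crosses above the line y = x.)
Number of paths = 12570420330

By the reflection principle (André's argument), the number of monotone paths to (23, 16) with n ≤ m that never go above y = x is C(39, 23) − C(39, 24) = 37711260990 − 25140840660 = 12570420330.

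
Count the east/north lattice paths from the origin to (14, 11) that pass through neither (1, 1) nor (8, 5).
Number of paths = 1589920

Inclusion–exclusion. Total paths: C(25, 14) = 4457400. Through P₁: C(2, 1)·C(23, 13) = 2288132. Through P₂: C(13, 8)·C(12, 6) = 1189188. Since P₁ is strictly southwest of P₂, a monotone path through both must visit P₁ then P₂; paths through both = C(2, 1)·C(11, 7)·C(12, 6) = 609840. Avoid both = 4457400 − 2288132 − 1189188 + 609840 = 1589920.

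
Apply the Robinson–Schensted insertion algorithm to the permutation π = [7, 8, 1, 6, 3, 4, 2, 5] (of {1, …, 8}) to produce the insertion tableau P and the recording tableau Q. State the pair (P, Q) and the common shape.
P = [1, 2, 4, 5] / [3, 8] / [6] / [7];  Q = [1, 2, 6, 8] / [3, 4] / [5] / [7];  common shape = (4, 2, 1, 1)

Row-insert the values π_1, π_2, … into P one at a time, bumping the leftmost entry strictly greater than the inserted value down to the next row. The recording tableau Q records, in position (i, j), the step at which that cell was added to P.
  Insert 7 (step 1): P = [7];  Q = [1]
  Insert 8 (step 2): P = [7, 8];  Q = [1, 2]
  Insert 1 (step 3): P = [1, 8] / [7];  Q = [1, 2] / [3]
  Insert 6 (step 4): P = [1, 6] / [7, 8];  Q = [1, 2] / [3, 4]
  Insert 3 (step 5): P = [1, 3] / [6, 8] / [7];  Q = [1, 2] / [3, 4] / [5]
  Insert 4 (step 6): P = [1, 3, 4] / [6, 8] / [7];  Q = [1, 2, 6] / [3, 4] / [5]
  Insert 2 (step 7): P = [1, 2, 4] / [3, 8] / [6] / [7];  Q = [1, 2, 6] / [3, 4] / [5] / [7]
  Insert 5 (step 8): P = [1, 2, 4, 5] / [3, 8] / [6] / [7];  Q = [1, 2, 6, 8] / [3, 4] / [5] / [7]
Final shape: (4, 2, 1, 1).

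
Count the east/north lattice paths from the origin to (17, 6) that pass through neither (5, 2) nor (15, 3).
Number of paths = 56877

Inclusion–exclusion. Total paths: C(23, 17) = 100947. Through P₁: C(7, 5)·C(16, 12) = 38220. Through P₂: C(18, 15)·C(5, 2) = 8160. Since P₁ is strictly southwest of P₂, a monotone path through both must visit P₁ then P₂; paths through both = C(7, 5)·C(11, 10)·C(5, 2) = 2310. Avoid both = 100947 − 38220 − 8160 + 2310 = 56877.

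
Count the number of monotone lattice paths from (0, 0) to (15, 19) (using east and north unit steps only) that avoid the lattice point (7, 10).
Number of paths = 1383186640

Total paths from (0, 0) to (15, 19): C(34, 15) = 1855967520. Paths through (7, 10): (paths (0, 0) → (7, 10)) × (paths (7, 10) → (15, 19)) = C(17, 7) · C(17, 8) = 19448 · 24310 = 472780880. Avoidance count = 1855967520 − 472780880 = 1383186640.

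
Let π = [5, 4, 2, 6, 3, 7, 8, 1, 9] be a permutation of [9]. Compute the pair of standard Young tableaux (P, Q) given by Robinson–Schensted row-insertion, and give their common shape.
P = [1, 3, 7, 8, 9] / [2, 6] / [4] / [5];  Q = [1, 4, 6, 7, 9] / [2, 5] / [3] / [8];  common shape = (5, 2, 1, 1)

Row-insert the values π_1, π_2, … into P one at a time, bumping the leftmost entry strictly greater than the inserted value down to the next row. The recording tableau Q records, in position (i, j), the step at which that cell was added to P.
  Insert 5 (step 1): P = [5];  Q = [1]
  Insert 4 (step 2): P = [4] / [5];  Q = [1] / [2]
  Insert 2 (step 3): P = [2] / [4] / [5];  Q = [1] / [2] / [3]
  Insert 6 (step 4): P = [2, 6] / [4] / [5];  Q = [1, 4] / [2] / [3]
  Insert 3 (step 5): P = [2, 3] / [4, 6] / [5];  Q = [1, 4] / [2, 5] / [3]
  Insert 7 (step 6): P = [2, 3, 7] / [4, 6] / [5];  Q = [1, 4, 6] / [2, 5] / [3]
  Insert 8 (step 7): P = [2, 3, 7, 8] / [4, 6] / [5];  Q = [1, 4, 6, 7] / [2, 5] / [3]
  Insert 1 (step 8): P = [1, 3, 7, 8] / [2, 6] / [4] / [5];  Q = [1, 4, 6, 7] / [2, 5] / [3] / [8]
  Insert 9 (step 9): P = [1, 3, 7, 8, 9] / [2, 6] / [4] / [5];  Q = [1, 4, 6, 7, 9] / [2, 5] / [3] / [8]
Final shape: (5, 2, 1, 1).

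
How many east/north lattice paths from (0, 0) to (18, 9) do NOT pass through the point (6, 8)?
Number of paths = 4647786

Total paths from (0, 0) to (18, 9): C(27, 18) = 4686825. Paths through (6, 8): (paths (0, 0) → (6, 8)) × (paths (6, 8) → (18, 9)) = C(14, 6) · C(13, 12) = 3003 · 13 = 39039. Avoidance count = 4686825 − 39039 = 4647786.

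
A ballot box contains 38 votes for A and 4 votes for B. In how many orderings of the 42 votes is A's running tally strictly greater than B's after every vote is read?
Strict-lead orderings = 90610

Total orderings of the 42 votes with 38 for A: C(42, 38) = 111930. By the Bertrand ballot formula (Cycle Lemma / reflection principle), the number of orderings in which A is strictly ahead of B throughout is (p − q)/(p + q) · C(p + q, p) = (38 − 4)/(38 + 4) · 111930 = 90610.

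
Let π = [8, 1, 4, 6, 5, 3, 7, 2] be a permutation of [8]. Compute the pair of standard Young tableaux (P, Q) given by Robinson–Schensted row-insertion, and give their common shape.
P = [1, 2, 5, 7] / [3] / [4] / [6] / [8];  Q = [1, 3, 4, 7] / [2] / [5] / [6] / [8];  common shape = (4, 1, 1, 1, 1)

Row-insert the values π_1, π_2, … into P one at a time, bumping the leftmost entry strictly greater than the inserted value down to the next row. The recording tableau Q records, in position (i, j), the step at which that cell was added to P.
  Insert 8 (step 1): P = [8];  Q = [1]
  Insert 1 (step 2): P = [1] / [8];  Q = [1] / [2]
  Insert 4 (step 3): P = [1, 4] / [8];  Q = [1, 3] / [2]
  Insert 6 (step 4): P = [1, 4, 6] / [8];  Q = [1, 3, 4] / [2]
  Insert 5 (step 5): P = [1, 4, 5] / [6] / [8];  Q = [1, 3, 4] / [2] / [5]
  Insert 3 (step 6): P = [1, 3, 5] / [4] / [6] / [8];  Q = [1, 3, 4] / [2] / [5] / [6]
  Insert 7 (step 7): P = [1, 3, 5, 7] / [4] / [6] / [8];  Q = [1, 3, 4, 7] / [2] / [5] / [6]
  Insert 2 (step 8): P = [1, 2, 5, 7] / [3] / [4] / [6] / [8];  Q = [1, 3, 4, 7] / [2] / [5] / [6] / [8]
Final shape: (4, 1, 1, 1, 1).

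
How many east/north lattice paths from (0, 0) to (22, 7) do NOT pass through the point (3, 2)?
Number of paths = 1135740

Total paths from (0, 0) to (22, 7): C(29, 22) = 1560780. Paths through (3, 2): (paths (0, 0) → (3, 2)) × (paths (3, 2) → (22, 7)) = C(5, 3) · C(24, 19) = 10 · 42504 = 425040. Avoidance count = 1560780 − 425040 = 1135740.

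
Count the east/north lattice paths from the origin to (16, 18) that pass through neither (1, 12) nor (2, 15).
Number of paths = 2203198878

Inclusion–exclusion. Total paths: C(34, 16) = 2203961430. Through P₁: C(13, 1)·C(21, 15) = 705432. Through P₂: C(17, 2)·C(17, 14) = 92480. Since P₁ is strictly southwest of P₂, a monotone path through both must visit P₁ then P₂; paths through both = C(13, 1)·C(4, 1)·C(17, 14) = 35360. Avoid both = 2203961430 − 705432 − 92480 + 35360 = 2203198878.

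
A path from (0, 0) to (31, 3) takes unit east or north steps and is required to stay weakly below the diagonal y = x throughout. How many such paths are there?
Number of paths = 5423

By the reflection principle (André's argument), the number of monotone paths to (31, 3) with n ≤ m that never go above y = x is C(34, 31) − C(34, 32) = 5984 − 561 = 5423.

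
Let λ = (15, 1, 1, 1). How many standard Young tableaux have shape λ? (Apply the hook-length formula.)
# SYT of shape (15, 1, 1, 1) = 680

Hook-length formula: f^λ = n! / Π hook(c), product over all cells c of the Young diagram. For λ = (15, 1, 1, 1), n = 18 boxes. Hook lengths by row (left-to-right, top-to-bottom): [18, 14, 13, 12, 11, 10, 9, 8, 7, 6, 5, 4, 3, 2, 1]; [3]; [2]; [1]. Product of hooks = 9415255449600. So f^λ = 18! / 9415255449600 = 6402373705728000 / 9415255449600 = 680.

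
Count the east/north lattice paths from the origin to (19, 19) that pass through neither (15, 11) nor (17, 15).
Number of paths = 24773359800

Inclusion–exclusion. Total paths: C(38, 19) = 35345263800. Through P₁: C(26, 15)·C(12, 4) = 3824449200. Through P₂: C(32, 17)·C(6, 2) = 8485840800. Since P₁ is strictly southwest of P₂, a monotone path through both must visit P₁ then P₂; paths through both = C(26, 15)·C(6, 2)·C(6, 2) = 1738386000. Avoid both = 35345263800 − 3824449200 − 8485840800 + 1738386000 = 24773359800.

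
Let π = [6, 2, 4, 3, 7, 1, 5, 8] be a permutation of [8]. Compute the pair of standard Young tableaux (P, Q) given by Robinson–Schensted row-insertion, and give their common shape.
P = [1, 3, 5, 8] / [2, 7] / [4] / [6];  Q = [1, 3, 5, 8] / [2, 7] / [4] / [6];  common shape = (4, 2, 1, 1)

Row-insert the values π_1, π_2, … into P one at a time, bumping the leftmost entry strictly greater than the inserted value down to the next row. The recording tableau Q records, in position (i, j), the step at which that cell was added to P.
  Insert 6 (step 1): P = [6];  Q = [1]
  Insert 2 (step 2): P = [2] / [6];  Q = [1] / [2]
  Insert 4 (step 3): P = [2, 4] / [6];  Q = [1, 3] / [2]
  Insert 3 (step 4): P = [2, 3] / [4] / [6];  Q = [1, 3] / [2] / [4]
  Insert 7 (step 5): P = [2, 3, 7] / [4] / [6];  Q = [1, 3, 5] / [2] / [4]
  Insert 1 (step 6): P = [1, 3, 7] / [2] / [4] / [6];  Q = [1, 3, 5] / [2] / [4] / [6]
  Insert 5 (step 7): P = [1, 3, 5] / [2, 7] / [4] / [6];  Q = [1, 3, 5] / [2, 7] / [4] / [6]
  Insert 8 (step 8): P = [1, 3, 5, 8] / [2, 7] / [4] / [6];  Q = [1, 3, 5, 8] / [2, 7] / [4] / [6]
Final shape: (4, 2, 1, 1).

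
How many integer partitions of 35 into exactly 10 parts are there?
p(35, 10 parts) = 1455

Partitions of n into exactly k parts are in bijection with partitions of n − k into at most k parts (subtract 1 from each part). So p(35, exactly 10) = p(25, parts ≤ 10). Computing via the recurrence p(m, j) = p(m, j−1) + p(m−j, j) gives 1455.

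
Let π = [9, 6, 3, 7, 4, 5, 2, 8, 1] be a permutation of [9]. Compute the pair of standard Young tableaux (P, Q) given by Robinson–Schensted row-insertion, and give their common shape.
P = [1, 4, 5, 8] / [2, 7] / [3] / [6] / [9];  Q = [1, 4, 6, 8] / [2, 5] / [3] / [7] / [9];  common shape = (4, 2, 1, 1, 1)

Row-insert the values π_1, π_2, … into P one at a time, bumping the leftmost entry strictly greater than the inserted value down to the next row. The recording tableau Q records, in position (i, j), the step at which that cell was added to P.
  Insert 9 (step 1): P = [9];  Q = [1]
  Insert 6 (step 2): P = [6] / [9];  Q = [1] / [2]
  Insert 3 (step 3): P = [3] / [6] / [9];  Q = [1] / [2] / [3]
  Insert 7 (step 4): P = [3, 7] / [6] / [9];  Q = [1, 4] / [2] / [3]
  Insert 4 (step 5): P = [3, 4] / [6, 7] / [9];  Q = [1, 4] / [2, 5] / [3]
  Insert 5 (step 6): P = [3, 4, 5] / [6, 7] / [9];  Q = [1, 4, 6] / [2, 5] / [3]
  Insert 2 (step 7): P = [2, 4, 5] / [3, 7] / [6] / [9];  Q = [1, 4, 6] / [2, 5] / [3] / [7]
  Insert 8 (step 8): P = [2, 4, 5, 8] / [3, 7] / [6] / [9];  Q = [1, 4, 6, 8] / [2, 5] / [3] / [7]
  Insert 1 (step 9): P = [1, 4, 5, 8] / [2, 7] / [3] / [6] / [9];  Q = [1, 4, 6, 8] / [2, 5] / [3] / [7] / [9]
Final shape: (4, 2, 1, 1, 1).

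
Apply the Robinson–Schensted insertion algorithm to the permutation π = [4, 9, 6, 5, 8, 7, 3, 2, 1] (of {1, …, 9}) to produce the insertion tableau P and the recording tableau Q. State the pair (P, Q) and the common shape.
P = [1, 5, 7] / [2, 8] / [3] / [4] / [6] / [9];  Q = [1, 2, 5] / [3, 6] / [4] / [7] / [8] / [9];  common shape = (3, 2, 1, 1, 1, 1)

Row-insert the values π_1, π_2, … into P one at a time, bumping the leftmost entry strictly greater than the inserted value down to the next row. The recording tableau Q records, in position (i, j), the step at which that cell was added to P.
  Insert 4 (step 1): P = [4];  Q = [1]
  Insert 9 (step 2): P = [4, 9];  Q = [1, 2]
  Insert 6 (step 3): P = [4, 6] / [9];  Q = [1, 2] / [3]
  Insert 5 (step 4): P = [4, 5] / [6] / [9];  Q = [1, 2] / [3] / [4]
  Insert 8 (step 5): P = [4, 5, 8] / [6] / [9];  Q = [1, 2, 5] / [3] / [4]
  Insert 7 (step 6): P = [4, 5, 7] / [6, 8] / [9];  Q = [1, 2, 5] / [3, 6] / [4]
  Insert 3 (step 7): P = [3, 5, 7] / [4, 8] / [6] / [9];  Q = [1, 2, 5] / [3, 6] / [4] / [7]
  Insert 2 (step 8): P = [2, 5, 7] / [3, 8] / [4] / [6] / [9];  Q = [1, 2, 5] / [3, 6] / [4] / [7] / [8]
  Insert 1 (step 9): P = [1, 5, 7] / [2, 8] / [3] / [4] / [6] / [9];  Q = [1, 2, 5] / [3, 6] / [4] / [7] / [8] / [9]
Final shape: (3, 2, 1, 1, 1, 1).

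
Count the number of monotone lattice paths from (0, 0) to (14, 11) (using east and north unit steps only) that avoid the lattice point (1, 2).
Number of paths = 2965140

Total paths from (0, 0) to (14, 11): C(25, 14) = 4457400. Paths through (1, 2): (paths (0, 0) → (1, 2)) × (paths (1, 2) → (14, 11)) = C(3, 1) · C(22, 13) = 3 · 497420 = 1492260. Avoidance count = 4457400 − 1492260 = 2965140.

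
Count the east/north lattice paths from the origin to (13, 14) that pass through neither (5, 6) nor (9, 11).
Number of paths = 10271180

Inclusion–exclusion. Total paths: C(27, 13) = 20058300. Through P₁: C(11, 5)·C(16, 8) = 5945940. Through P₂: C(20, 9)·C(7, 4) = 5878600. Since P₁ is strictly southwest of P₂, a monotone path through both must visit P₁ then P₂; paths through both = C(11, 5)·C(9, 4)·C(7, 4) = 2037420. Avoid both = 20058300 − 5945940 − 5878600 + 2037420 = 10271180.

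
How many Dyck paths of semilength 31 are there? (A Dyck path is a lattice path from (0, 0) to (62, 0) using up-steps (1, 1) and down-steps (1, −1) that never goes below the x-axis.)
C_31 = 14544636039226909

These Dyck paths are counted by the Catalan number C_n = (1/(n + 1)) · C(2n, n). For n = 31: C_31 = (1/32) · C(62, 31) = 465428353255261088/32 = 14544636039226909.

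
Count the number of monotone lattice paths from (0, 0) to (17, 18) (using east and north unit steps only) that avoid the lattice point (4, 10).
Number of paths = 4333874160

Total paths from (0, 0) to (17, 18): C(35, 17) = 4537567650. Paths through (4, 10): (paths (0, 0) → (4, 10)) × (paths (4, 10) → (17, 18)) = C(14, 4) · C(21, 13) = 1001 · 203490 = 203693490. Avoidance count = 4537567650 − 203693490 = 4333874160.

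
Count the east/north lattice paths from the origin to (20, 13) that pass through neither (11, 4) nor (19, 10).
Number of paths = 443076480

Inclusion–exclusion. Total paths: C(33, 20) = 573166440. Through P₁: C(15, 11)·C(18, 9) = 66366300. Through P₂: C(29, 19)·C(4, 1) = 80120040. Since P₁ is strictly southwest of P₂, a monotone path through both must visit P₁ then P₂; paths through both = C(15, 11)·C(14, 8)·C(4, 1) = 16396380. Avoid both = 573166440 − 66366300 − 80120040 + 16396380 = 443076480.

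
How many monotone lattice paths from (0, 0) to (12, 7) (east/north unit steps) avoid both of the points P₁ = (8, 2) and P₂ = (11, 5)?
Number of paths = 34314

Inclusion–exclusion. Total paths: C(19, 12) = 50388. Through P₁: C(10, 8)·C(9, 4) = 5670. Through P₂: C(16, 11)·C(3, 1) = 13104. Since P₁ is strictly southwest of P₂, a monotone path through both must visit P₁ then P₂; paths through both = C(10, 8)·C(6, 3)·C(3, 1) = 2700. Avoid both = 50388 − 5670 − 13104 + 2700 = 34314.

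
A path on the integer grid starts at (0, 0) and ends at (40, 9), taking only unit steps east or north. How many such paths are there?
Number of paths = 2054455634

A monotone lattice path from (0, 0) to (40, 9) consists of 40 east steps and 9 north steps in some order, so it is determined by which 40 of the 49 steps are east. The count is C(49, 40) = 2054455634.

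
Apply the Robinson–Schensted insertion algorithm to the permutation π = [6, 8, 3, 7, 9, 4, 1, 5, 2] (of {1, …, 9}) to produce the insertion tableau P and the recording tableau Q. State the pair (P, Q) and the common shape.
P = [1, 2, 5] / [3, 4, 9] / [6, 7] / [8];  Q = [1, 2, 5] / [3, 4, 8] / [6, 9] / [7];  common shape = (3, 3, 2, 1)

Row-insert the values π_1, π_2, … into P one at a time, bumping the leftmost entry strictly greater than the inserted value down to the next row. The recording tableau Q records, in position (i, j), the step at which that cell was added to P.
  Insert 6 (step 1): P = [6];  Q = [1]
  Insert 8 (step 2): P = [6, 8];  Q = [1, 2]
  Insert 3 (step 3): P = [3, 8] / [6];  Q = [1, 2] / [3]
  Insert 7 (step 4): P = [3, 7] / [6, 8];  Q = [1, 2] / [3, 4]
  Insert 9 (step 5): P = [3, 7, 9] / [6, 8];  Q = [1, 2, 5] / [3, 4]
  Insert 4 (step 6): P = [3, 4, 9] / [6, 7] / [8];  Q = [1, 2, 5] / [3, 4] / [6]
  Insert 1 (step 7): P = [1, 4, 9] / [3, 7] / [6] / [8];  Q = [1, 2, 5] / [3, 4] / [6] / [7]
  Insert 5 (step 8): P = [1, 4, 5] / [3, 7, 9] / [6] / [8];  Q = [1, 2, 5] / [3, 4, 8] / [6] / [7]
  Insert 2 (step 9): P = [1, 2, 5] / [3, 4, 9] / [6, 7] / [8];  Q = [1, 2, 5] / [3, 4, 8] / [6, 9] / [7]
Final shape: (3, 3, 2, 1).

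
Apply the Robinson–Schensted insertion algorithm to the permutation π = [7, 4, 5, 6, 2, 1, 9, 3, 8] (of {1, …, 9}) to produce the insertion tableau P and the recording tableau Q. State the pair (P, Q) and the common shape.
P = [1, 3, 6, 8] / [2, 5, 9] / [4] / [7];  Q = [1, 3, 4, 7] / [2, 8, 9] / [5] / [6];  common shape = (4, 3, 1, 1)

Row-insert the values π_1, π_2, … into P one at a time, bumping the leftmost entry strictly greater than the inserted value down to the next row. The recording tableau Q records, in position (i, j), the step at which that cell was added to P.
  Insert 7 (step 1): P = [7];  Q = [1]
  Insert 4 (step 2): P = [4] / [7];  Q = [1] / [2]
  Insert 5 (step 3): P = [4, 5] / [7];  Q = [1, 3] / [2]
  Insert 6 (step 4): P = [4, 5, 6] / [7];  Q = [1, 3, 4] / [2]
  Insert 2 (step 5): P = [2, 5, 6] / [4] / [7];  Q = [1, 3, 4] / [2] / [5]
  Insert 1 (step 6): P = [1, 5, 6] / [2] / [4] / [7];  Q = [1, 3, 4] / [2] / [5] / [6]
  Insert 9 (step 7): P = [1, 5, 6, 9] / [2] / [4] / [7];  Q = [1, 3, 4, 7] / [2] / [5] / [6]
  Insert 3 (step 8): P = [1, 3, 6, 9] / [2, 5] / [4] / [7];  Q = [1, 3, 4, 7] / [2, 8] / [5] / [6]
  Insert 8 (step 9): P = [1, 3, 6, 8] / [2, 5, 9] / [4] / [7];  Q = [1, 3, 4, 7] / [2, 8, 9] / [5] / [6]
Final shape: (4, 3, 1, 1).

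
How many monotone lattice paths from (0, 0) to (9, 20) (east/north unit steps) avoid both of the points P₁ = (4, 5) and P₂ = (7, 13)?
Number of paths = 6019221

Inclusion–exclusion. Total paths: C(29, 9) = 10015005. Through P₁: C(9, 4)·C(20, 5) = 1953504. Through P₂: C(20, 7)·C(9, 2) = 2790720. Since P₁ is strictly southwest of P₂, a monotone path through both must visit P₁ then P₂; paths through both = C(9, 4)·C(11, 3)·C(9, 2) = 748440. Avoid both = 10015005 − 1953504 − 2790720 + 748440 = 6019221.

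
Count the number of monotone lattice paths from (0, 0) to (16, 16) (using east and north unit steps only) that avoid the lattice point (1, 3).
Number of paths = 451311750

Total paths from (0, 0) to (16, 16): C(32, 16) = 601080390. Paths through (1, 3): (paths (0, 0) → (1, 3)) × (paths (1, 3) → (16, 16)) = C(4, 1) · C(28, 15) = 4 · 37442160 = 149768640. Avoidance count = 601080390 − 149768640 = 451311750.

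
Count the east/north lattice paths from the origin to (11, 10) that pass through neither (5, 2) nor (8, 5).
Number of paths = 241101

Inclusion–exclusion. Total paths: C(21, 11) = 352716. Through P₁: C(7, 5)·C(14, 6) = 63063. Through P₂: C(13, 8)·C(8, 3) = 72072. Since P₁ is strictly southwest of P₂, a monotone path through both must visit P₁ then P₂; paths through both = C(7, 5)·C(6, 3)·C(8, 3) = 23520. Avoid both = 352716 − 63063 − 72072 + 23520 = 241101.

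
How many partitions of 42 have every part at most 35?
p(42, parts ≤ 35) = 53144

Use the recurrence p(n, m) = p(n, m−1) + p(n−m, m): either the largest part is < m (count p(n, m−1)) or the largest part is exactly m (remove one copy of m, count p(n−m, m)). With p(0, ·) = 1 this gives p(42, parts ≤ 35) = 53144. (By conjugating Young diagrams, this also counts partitions of 42 into at most 35 parts.)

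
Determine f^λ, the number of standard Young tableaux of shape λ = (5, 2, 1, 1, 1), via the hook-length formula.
# SYT of shape (5, 2, 1, 1, 1) = 448

Hook-length formula: f^λ = n! / Π hook(c), product over all cells c of the Young diagram. For λ = (5, 2, 1, 1, 1), n = 10 boxes. Hook lengths by row (left-to-right, top-to-bottom): [9, 5, 3, 2, 1]; [5, 1]; [3]; [2]; [1]. Product of hooks = 8100. So f^λ = 10! / 8100 = 3628800 / 8100 = 448.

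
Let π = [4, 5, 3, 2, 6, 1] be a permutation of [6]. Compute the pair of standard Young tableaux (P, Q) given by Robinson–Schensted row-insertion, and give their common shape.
P = [1, 5, 6] / [2] / [3] / [4];  Q = [1, 2, 5] / [3] / [4] / [6];  common shape = (3, 1, 1, 1)

Row-insert the values π_1, π_2, … into P one at a time, bumping the leftmost entry strictly greater than the inserted value down to the next row. The recording tableau Q records, in position (i, j), the step at which that cell was added to P.
  Insert 4 (step 1): P = [4];  Q = [1]
  Insert 5 (step 2): P = [4, 5];  Q = [1, 2]
  Insert 3 (step 3): P = [3, 5] / [4];  Q = [1, 2] / [3]
  Insert 2 (step 4): P = [2, 5] / [3] / [4];  Q = [1, 2] / [3] / [4]
  Insert 6 (step 5): P = [2, 5, 6] / [3] / [4];  Q = [1, 2, 5] / [3] / [4]
  Insert 1 (step 6): P = [1, 5, 6] / [2] / [3] / [4];  Q = [1, 2, 5] / [3] / [4] / [6]
Final shape: (3, 1, 1, 1).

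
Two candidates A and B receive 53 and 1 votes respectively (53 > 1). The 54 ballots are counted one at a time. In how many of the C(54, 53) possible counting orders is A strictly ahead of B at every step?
Strict-lead orderings = 52

Total orderings of the 54 votes with 53 for A: C(54, 53) = 54. By the Bertrand ballot formula (Cycle Lemma / reflection principle), the number of orderings in which A is strictly ahead of B throughout is (p − q)/(p + q) · C(p + q, p) = (53 − 1)/(53 + 1) · 54 = 52.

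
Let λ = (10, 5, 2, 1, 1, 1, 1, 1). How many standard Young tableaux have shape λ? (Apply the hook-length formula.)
# SYT of shape (10, 5, 2, 1, 1, 1, 1, 1) = 358525440

Hook-length formula: f^λ = n! / Π hook(c), product over all cells c of the Young diagram. For λ = (10, 5, 2, 1, 1, 1, 1, 1), n = 22 boxes. Hook lengths by row (left-to-right, top-to-bottom): [17, 11, 9, 8, 7, 5, 4, 3, 2, 1]; [11, 5, 3, 2, 1]; [7, 1]; [5]; [4]; [3]; [2]; [1]. Product of hooks = 3135065472000. So f^λ = 22! / 3135065472000 = 1124000727777607680000 / 3135065472000 = 358525440.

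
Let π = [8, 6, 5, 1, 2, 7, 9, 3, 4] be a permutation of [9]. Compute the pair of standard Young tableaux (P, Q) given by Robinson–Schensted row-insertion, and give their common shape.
P = [1, 2, 3, 4] / [5, 7, 9] / [6] / [8];  Q = [1, 5, 6, 7] / [2, 8, 9] / [3] / [4];  common shape = (4, 3, 1, 1)

Row-insert the values π_1, π_2, … into P one at a time, bumping the leftmost entry strictly greater than the inserted value down to the next row. The recording tableau Q records, in position (i, j), the step at which that cell was added to P.
  Insert 8 (step 1): P = [8];  Q = [1]
  Insert 6 (step 2): P = [6] / [8];  Q = [1] / [2]
  Insert 5 (step 3): P = [5] / [6] / [8];  Q = [1] / [2] / [3]
  Insert 1 (step 4): P = [1] / [5] / [6] / [8];  Q = [1] / [2] / [3] / [4]
  Insert 2 (step 5): P = [1, 2] / [5] / [6] / [8];  Q = [1, 5] / [2] / [3] / [4]
  Insert 7 (step 6): P = [1, 2, 7] / [5] / [6] / [8];  Q = [1, 5, 6] / [2] / [3] / [4]
  Insert 9 (step 7): P = [1, 2, 7, 9] / [5] / [6] / [8];  Q = [1, 5, 6, 7] / [2] / [3] / [4]
  Insert 3 (step 8): P = [1, 2, 3, 9] / [5, 7] / [6] / [8];  Q = [1, 5, 6, 7] / [2, 8] / [3] / [4]
  Insert 4 (step 9): P = [1, 2, 3, 4] / [5, 7, 9] / [6] / [8];  Q = [1, 5, 6, 7] / [2, 8, 9] / [3] / [4]
Final shape: (4, 3, 1, 1).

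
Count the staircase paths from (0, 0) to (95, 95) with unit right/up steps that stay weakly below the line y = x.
C_95 = 944973797977428207852605870454939596837230758234904050

These NE paths below the diagonal are counted by the Catalan number C_n = (1/(n + 1)) · C(2n, n). For n = 95: C_95 = (1/96) · C(190, 95) = 90717484605833107953850163563674201296374152790550788800/96 = 944973797977428207852605870454939596837230758234904050.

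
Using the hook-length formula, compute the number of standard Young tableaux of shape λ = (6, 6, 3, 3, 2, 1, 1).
# SYT of shape (6, 6, 3, 3, 2, 1, 1) = 2424922500

Hook-length formula: f^λ = n! / Π hook(c), product over all cells c of the Young diagram. For λ = (6, 6, 3, 3, 2, 1, 1), n = 22 boxes. Hook lengths by row (left-to-right, top-to-bottom): [12, 9, 7, 4, 3, 2]; [11, 8, 6, 3, 2, 1]; [7, 4, 2]; [6, 3, 1]; [4, 1]; [2]; [1]. Product of hooks = 463520268288. So f^λ = 22! / 463520268288 = 1124000727777607680000 / 463520268288 = 2424922500.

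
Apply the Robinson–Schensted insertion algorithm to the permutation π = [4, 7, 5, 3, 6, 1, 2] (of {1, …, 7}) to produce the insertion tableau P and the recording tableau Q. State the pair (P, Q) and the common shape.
P = [1, 2, 6] / [3, 5] / [4] / [7];  Q = [1, 2, 5] / [3, 7] / [4] / [6];  common shape = (3, 2, 1, 1)

Row-insert the values π_1, π_2, … into P one at a time, bumping the leftmost entry strictly greater than the inserted value down to the next row. The recording tableau Q records, in position (i, j), the step at which that cell was added to P.
  Insert 4 (step 1): P = [4];  Q = [1]
  Insert 7 (step 2): P = [4, 7];  Q = [1, 2]
  Insert 5 (step 3): P = [4, 5] / [7];  Q = [1, 2] / [3]
  Insert 3 (step 4): P = [3, 5] / [4] / [7];  Q = [1, 2] / [3] / [4]
  Insert 6 (step 5): P = [3, 5, 6] / [4] / [7];  Q = [1, 2, 5] / [3] / [4]
  Insert 1 (step 6): P = [1, 5, 6] / [3] / [4] / [7];  Q = [1, 2, 5] / [3] / [4] / [6]
  Insert 2 (step 7): P = [1, 2, 6] / [3, 5] / [4] / [7];  Q = [1, 2, 5] / [3, 7] / [4] / [6]
Final shape: (3, 2, 1, 1).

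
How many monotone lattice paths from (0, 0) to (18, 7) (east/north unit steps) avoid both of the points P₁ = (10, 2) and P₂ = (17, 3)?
Number of paths = 392698

Inclusion–exclusion. Total paths: C(25, 18) = 480700. Through P₁: C(12, 10)·C(13, 8) = 84942. Through P₂: C(20, 17)·C(5, 1) = 5700. Since P₁ is strictly southwest of P₂, a monotone path through both must visit P₁ then P₂; paths through both = C(12, 10)·C(8, 7)·C(5, 1) = 2640. Avoid both = 480700 − 84942 − 5700 + 2640 = 392698.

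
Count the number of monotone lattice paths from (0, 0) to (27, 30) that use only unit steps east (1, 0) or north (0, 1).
Number of paths = 14031391033119152

A monotone lattice path from (0, 0) to (27, 30) consists of 27 east steps and 30 north steps in some order, so it is determined by which 27 of the 57 steps are east. The count is C(57, 27) = 14031391033119152.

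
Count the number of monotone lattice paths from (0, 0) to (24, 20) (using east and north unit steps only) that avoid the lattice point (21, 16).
Number of paths = 1310387236620

Total paths from (0, 0) to (24, 20): C(44, 24) = 1761039350070. Paths through (21, 16): (paths (0, 0) → (21, 16)) × (paths (21, 16) → (24, 20)) = C(37, 21) · C(7, 3) = 12875774670 · 35 = 450652113450. Avoidance count = 1761039350070 − 450652113450 = 1310387236620.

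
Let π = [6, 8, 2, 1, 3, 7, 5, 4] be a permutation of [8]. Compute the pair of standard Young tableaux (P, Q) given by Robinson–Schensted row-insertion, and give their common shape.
P = [1, 3, 4] / [2, 5] / [6, 7] / [8];  Q = [1, 2, 6] / [3, 5] / [4, 7] / [8];  common shape = (3, 2, 2, 1)

Row-insert the values π_1, π_2, … into P one at a time, bumping the leftmost entry strictly greater than the inserted value down to the next row. The recording tableau Q records, in position (i, j), the step at which that cell was added to P.
  Insert 6 (step 1): P = [6];  Q = [1]
  Insert 8 (step 2): P = [6, 8];  Q = [1, 2]
  Insert 2 (step 3): P = [2, 8] / [6];  Q = [1, 2] / [3]
  Insert 1 (step 4): P = [1, 8] / [2] / [6];  Q = [1, 2] / [3] / [4]
  Insert 3 (step 5): P = [1, 3] / [2, 8] / [6];  Q = [1, 2] / [3, 5] / [4]
  Insert 7 (step 6): P = [1, 3, 7] / [2, 8] / [6];  Q = [1, 2, 6] / [3, 5] / [4]
  Insert 5 (step 7): P = [1, 3, 5] / [2, 7] / [6, 8];  Q = [1, 2, 6] / [3, 5] / [4, 7]
  Insert 4 (step 8): P = [1, 3, 4] / [2, 5] / [6, 7] / [8];  Q = [1, 2, 6] / [3, 5] / [4, 7] / [8]
Final shape: (3, 2, 2, 1).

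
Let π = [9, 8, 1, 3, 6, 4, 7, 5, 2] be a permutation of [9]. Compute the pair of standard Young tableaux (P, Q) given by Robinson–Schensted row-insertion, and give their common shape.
P = [1, 2, 4, 5] / [3, 7] / [6] / [8] / [9];  Q = [1, 4, 5, 7] / [2, 8] / [3] / [6] / [9];  common shape = (4, 2, 1, 1, 1)

Row-insert the values π_1, π_2, … into P one at a time, bumping the leftmost entry strictly greater than the inserted value down to the next row. The recording tableau Q records, in position (i, j), the step at which that cell was added to P.
  Insert 9 (step 1): P = [9];  Q = [1]
  Insert 8 (step 2): P = [8] / [9];  Q = [1] / [2]
  Insert 1 (step 3): P = [1] / [8] / [9];  Q = [1] / [2] / [3]
  Insert 3 (step 4): P = [1, 3] / [8] / [9];  Q = [1, 4] / [2] / [3]
  Insert 6 (step 5): P = [1, 3, 6] / [8] / [9];  Q = [1, 4, 5] / [2] / [3]
  Insert 4 (step 6): P = [1, 3, 4] / [6] / [8] / [9];  Q = [1, 4, 5] / [2] / [3] / [6]
  Insert 7 (step 7): P = [1, 3, 4, 7] / [6] / [8] / [9];  Q = [1, 4, 5, 7] / [2] / [3] / [6]
  Insert 5 (step 8): P = [1, 3, 4, 5] / [6, 7] / [8] / [9];  Q = [1, 4, 5, 7] / [2, 8] / [3] / [6]
  Insert 2 (step 9): P = [1, 2, 4, 5] / [3, 7] / [6] / [8] / [9];  Q = [1, 4, 5, 7] / [2, 8] / [3] / [6] / [9]
Final shape: (4, 2, 1, 1, 1).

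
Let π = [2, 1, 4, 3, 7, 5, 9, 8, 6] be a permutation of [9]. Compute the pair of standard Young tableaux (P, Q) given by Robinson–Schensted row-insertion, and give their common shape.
P = [1, 3, 5, 6] / [2, 4, 7, 8] / [9];  Q = [1, 3, 5, 7] / [2, 4, 6, 8] / [9];  common shape = (4, 4, 1)

Row-insert the values π_1, π_2, … into P one at a time, bumping the leftmost entry strictly greater than the inserted value down to the next row. The recording tableau Q records, in position (i, j), the step at which that cell was added to P.
  Insert 2 (step 1): P = [2];  Q = [1]
  Insert 1 (step 2): P = [1] / [2];  Q = [1] / [2]
  Insert 4 (step 3): P = [1, 4] / [2];  Q = [1, 3] / [2]
  Insert 3 (step 4): P = [1, 3] / [2, 4];  Q = [1, 3] / [2, 4]
  Insert 7 (step 5): P = [1, 3, 7] / [2, 4];  Q = [1, 3, 5] / [2, 4]
  Insert 5 (step 6): P = [1, 3, 5] / [2, 4, 7];  Q = [1, 3, 5] / [2, 4, 6]
  Insert 9 (step 7): P = [1, 3, 5, 9] / [2, 4, 7];  Q = [1, 3, 5, 7] / [2, 4, 6]
  Insert 8 (step 8): P = [1, 3, 5, 8] / [2, 4, 7, 9];  Q = [1, 3, 5, 7] / [2, 4, 6, 8]
  Insert 6 (step 9): P = [1, 3, 5, 6] / [2, 4, 7, 8] / [9];  Q = [1, 3, 5, 7] / [2, 4, 6, 8] / [9]
Final shape: (4, 4, 1).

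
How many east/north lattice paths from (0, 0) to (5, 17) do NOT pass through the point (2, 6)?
Number of paths = 16142

Total paths from (0, 0) to (5, 17): C(22, 5) = 26334. Paths through (2, 6): (paths (0, 0) → (2, 6)) × (paths (2, 6) → (5, 17)) = C(8, 2) · C(14, 3) = 28 · 364 = 10192. Avoidance count = 26334 − 10192 = 16142.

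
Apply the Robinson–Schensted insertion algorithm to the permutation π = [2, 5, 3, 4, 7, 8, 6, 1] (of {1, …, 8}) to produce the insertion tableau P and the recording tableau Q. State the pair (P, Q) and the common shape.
P = [1, 3, 4, 6, 8] / [2, 7] / [5];  Q = [1, 2, 4, 5, 6] / [3, 7] / [8];  common shape = (5, 2, 1)

Row-insert the values π_1, π_2, … into P one at a time, bumping the leftmost entry strictly greater than the inserted value down to the next row. The recording tableau Q records, in position (i, j), the step at which that cell was added to P.
  Insert 2 (step 1): P = [2];  Q = [1]
  Insert 5 (step 2): P = [2, 5];  Q = [1, 2]
  Insert 3 (step 3): P = [2, 3] / [5];  Q = [1, 2] / [3]
  Insert 4 (step 4): P = [2, 3, 4] / [5];  Q = [1, 2, 4] / [3]
  Insert 7 (step 5): P = [2, 3, 4, 7] / [5];  Q = [1, 2, 4, 5] / [3]
  Insert 8 (step 6): P = [2, 3, 4, 7, 8] / [5];  Q = [1, 2, 4, 5, 6] / [3]
  Insert 6 (step 7): P = [2, 3, 4, 6, 8] / [5, 7];  Q = [1, 2, 4, 5, 6] / [3, 7]
  Insert 1 (step 8): P = [1, 3, 4, 6, 8] / [2, 7] / [5];  Q = [1, 2, 4, 5, 6] / [3, 7] / [8]
Final shape: (5, 2, 1).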